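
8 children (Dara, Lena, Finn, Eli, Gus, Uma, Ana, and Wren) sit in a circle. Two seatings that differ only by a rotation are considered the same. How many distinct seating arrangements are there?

5040

Around a circle, 8 distinct people have 8!/8 = (7)! = 5040 rotationally distinct seatings.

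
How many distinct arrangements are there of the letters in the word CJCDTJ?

180

CJCDTJ has 6 letters with C appearing twice and J appearing twice.
The number of distinct arrangements is 6!/(2!·2!) = 720/4 = 180.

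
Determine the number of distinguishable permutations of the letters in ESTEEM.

120

Letter multiplicities in ESTEEM: E×3, M×1, S×1, T×1.
Dividing 6! = 720 by 3! = 6 for the repeated letters gives 120.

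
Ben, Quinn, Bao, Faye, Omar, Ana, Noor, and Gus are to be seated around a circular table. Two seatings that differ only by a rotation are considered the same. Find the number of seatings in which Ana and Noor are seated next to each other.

1440

Treat {Ana, Noor} as one unit (2 internal orders) and seat the resulting 7 units around the table: (6)! circular arrangements.
So 2 × (6)! = 2 × 720 = 1440.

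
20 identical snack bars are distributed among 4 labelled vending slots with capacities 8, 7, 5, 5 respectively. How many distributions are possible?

Without the upper bounds there are C(23,3) = 1771 ways to split 20 among 4 vending slots.
Subtract solutions that violate a single cap (substitute x_i' = x_i − (cap_i+1)): x_1 ≥ 9 gives C(14,3) = 364; x_2 ≥ 8 gives C(15,3) = 455; x_3 ≥ 6 gives C(17,3) = 680; x_4 ≥ 6 gives C(17,3) = 680. Together 2179.
Add back pairs where two caps are both exceeded: 20 + 56 + 56 + 84 + 84 + 165 = 465.
Subtract triples: 0 + 0 + 0 + 1 = 1.
By inclusion–exclusion the count is 1771 − 2179 + 465 − 1 = 56.

56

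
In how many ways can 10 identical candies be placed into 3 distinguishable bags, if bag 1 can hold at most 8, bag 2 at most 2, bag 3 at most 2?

6

Ignoring the caps, the number of non-negative solutions to x_1+…+x_3 = 10 is C(12,2) = 66.
Subtract solutions that violate a single cap (substitute x_i' = x_i − (cap_i+1)): x_1 ≥ 9 gives C(3,2) = 3; x_2 ≥ 3 gives C(9,2) = 36; x_3 ≥ 3 gives C(9,2) = 36. Together 75.
Add back pairs where two caps are both exceeded: 0 + 0 + 15 = 15.
By inclusion–exclusion the count is 66 − 75 + 15 = 6.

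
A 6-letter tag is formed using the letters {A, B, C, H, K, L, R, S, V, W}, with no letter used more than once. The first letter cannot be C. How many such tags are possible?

136080

The first letter has 10−1 = 9 choices (anything except C).
The remaining 5 letters are filled from the other 9 symbols without repetition: 9 × 8 × 7 × 6 × 5 = 15120.
Total: 9 × 15120 = 136080.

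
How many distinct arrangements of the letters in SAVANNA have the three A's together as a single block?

Treat the 3 copies of A as a single block. The multiset to arrange is then {AAA, N, N, S, V}, 5 items in all.
That gives (5)!/(2!) = 60 arrangements.

60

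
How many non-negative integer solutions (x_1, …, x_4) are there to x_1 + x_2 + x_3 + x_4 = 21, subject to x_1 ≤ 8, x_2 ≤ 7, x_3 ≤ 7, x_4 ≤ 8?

210

By stars and bars, unrestricted non-negative solutions to x_1+…+x_4 = 21 number C(21+3,3) = 2024.
Subtract solutions that violate a single cap (substitute x_i' = x_i − (cap_i+1)): x_1 ≥ 9 gives C(15,3) = 455; x_2 ≥ 8 gives C(16,3) = 560; x_3 ≥ 8 gives C(16,3) = 560; x_4 ≥ 9 gives C(15,3) = 455. Together 2030.
Add back pairs where two caps are both exceeded: 35 + 35 + 20 + 56 + 35 + 35 = 216.
By inclusion–exclusion the count is 2024 − 2030 + 216 = 210.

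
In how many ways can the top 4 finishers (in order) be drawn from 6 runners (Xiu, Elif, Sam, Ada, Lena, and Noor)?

There are 6 choices for 1st place, 5 for 2nd, and so on down to 3 for position 4.
That gives 6 × 5 × 4 × 3 = 360.

360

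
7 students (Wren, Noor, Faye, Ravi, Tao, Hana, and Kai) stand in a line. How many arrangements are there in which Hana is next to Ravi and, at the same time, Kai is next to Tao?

480

Treat {Hana,Ravi} as one block (2 orders) and {Kai,Tao} as another (2 orders).
That leaves 5 units to arrange: 2 × 2 × 5! = 4 × 120 = 480.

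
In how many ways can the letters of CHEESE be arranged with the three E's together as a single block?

Treat the 3 copies of E as a single block. The multiset to arrange is then {EEE, C, H, S}, 4 items in all.
All 4 items are distinct, so there are (4)! = 24 arrangements.

24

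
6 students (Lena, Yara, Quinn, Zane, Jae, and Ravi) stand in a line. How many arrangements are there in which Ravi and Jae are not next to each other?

480

Of the 6! = 720 arrangements, those with Ravi and Jae adjacent number 2 × 5! = 240 (treat the pair as a block with 2 internal orders).
So 720 − 240 = 480 arrangements keep them apart.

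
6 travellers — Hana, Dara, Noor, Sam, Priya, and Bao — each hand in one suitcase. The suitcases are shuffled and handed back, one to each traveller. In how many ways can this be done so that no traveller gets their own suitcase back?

Let Aᵢ be the assignments in which traveller i gets their own suitcase. We want the size of the complement of A₁∪…∪A_6.
By inclusion–exclusion this is Σ_{j=0}^{6} (−1)^j C(6,j)·(6−j)!.
Computing: 720 − 720 + 360 − 120 + 30 − 6 + 1 = 265.

265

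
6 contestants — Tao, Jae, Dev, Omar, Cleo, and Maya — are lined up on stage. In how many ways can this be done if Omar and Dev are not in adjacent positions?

480

Of the 6! = 720 arrangements, those with Omar and Dev adjacent number 2 × 5! = 240 (treat the pair as a block with 2 internal orders).
Complementary counting: 720 − 240 = 480.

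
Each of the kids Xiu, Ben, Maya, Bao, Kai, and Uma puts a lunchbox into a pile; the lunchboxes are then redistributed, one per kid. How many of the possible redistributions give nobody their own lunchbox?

Count assignments avoiding every fixed point. For any j of the 6 kids fixed to their own lunchbox, the other 6−j can be arranged in (6−j)! ways.
By inclusion–exclusion this is Σ_{j=0}^{6} (−1)^j C(6,j)·(6−j)!.
Computing: 720 − 720 + 360 − 120 + 30 − 6 + 1 = 265.

265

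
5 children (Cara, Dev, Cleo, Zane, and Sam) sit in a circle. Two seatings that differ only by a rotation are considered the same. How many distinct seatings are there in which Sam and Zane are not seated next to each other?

All circular seatings of 5 people number (4)! = 24.
Those with Sam next to Zane: fuse the pair into one unit and seat 4 units around a circle — 2·(3)! = 12.
Subtracting, 24 − 12 = 12.

12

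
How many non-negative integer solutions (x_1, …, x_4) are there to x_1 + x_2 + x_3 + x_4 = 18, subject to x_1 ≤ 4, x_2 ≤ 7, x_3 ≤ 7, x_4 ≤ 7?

Ignoring the caps, the number of non-negative solutions to x_1+…+x_4 = 18 is C(21,3) = 1330.
Subtract solutions that violate a single cap (substitute x_i' = x_i − (cap_i+1)): x_1 ≥ 5 gives C(16,3) = 560; x_2 ≥ 8 gives C(13,3) = 286; x_3 ≥ 8 gives C(13,3) = 286; x_4 ≥ 8 gives C(13,3) = 286. Together 1418.
Add back pairs where two caps are both exceeded: 56 + 56 + 56 + 10 + 10 + 10 = 198.
By inclusion–exclusion the count is 1330 − 1418 + 198 = 110.

110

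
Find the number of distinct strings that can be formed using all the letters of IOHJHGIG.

5040

The 8 letters of IOHJHGIG have repeats: G appearing twice, H appearing twice, and I appearing twice.
Dividing 8! = 40320 by 2!·2!·2! = 8 for the repeated letters gives 5040.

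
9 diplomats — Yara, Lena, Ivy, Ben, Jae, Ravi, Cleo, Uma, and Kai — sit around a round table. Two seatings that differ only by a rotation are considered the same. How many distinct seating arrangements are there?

Around a circle, 9 distinct people have 9!/9 = (8)! = 40320 rotationally distinct seatings.

40320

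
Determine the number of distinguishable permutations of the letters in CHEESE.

120

CHEESE has 6 letters with E appearing 3 times.
Dividing 6! = 720 by 3! = 6 for the repeated letters gives 120.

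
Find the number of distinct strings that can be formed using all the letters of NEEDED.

Letter multiplicities in NEEDED: D×2, E×3, N×1.
So there are 6! / (3!·2!) = 60 distinguishable arrangements.

60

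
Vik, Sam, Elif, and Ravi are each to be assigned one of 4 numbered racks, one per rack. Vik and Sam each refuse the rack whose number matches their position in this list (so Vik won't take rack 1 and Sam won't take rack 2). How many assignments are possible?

Let Aᵢ (for i ∈ {1, 2}) be the placements that put person i in their forbidden rack. Any j of these fix j positions, leaving (4−j)! ways to fill the rest, and there are C(2,j) ways to pick which j.
By inclusion–exclusion, the number of valid placements is Σ_{j=0}^{2} (−1)^j C(2,j)·(4−j)!.
Computing: 24 − 12 + 2 = 14.

14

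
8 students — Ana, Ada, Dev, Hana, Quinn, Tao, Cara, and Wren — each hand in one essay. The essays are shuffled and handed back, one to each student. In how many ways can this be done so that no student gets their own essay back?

This is the derangement count D_8: permutations of 8 items with no fixed point.
By inclusion–exclusion this is Σ_{j=0}^{8} (−1)^j C(8,j)·(8−j)!.
Computing: 40320 − 40320 + 20160 − 6720 + 1680 − 336 + 56 − 8 + 1 = 14833.

14833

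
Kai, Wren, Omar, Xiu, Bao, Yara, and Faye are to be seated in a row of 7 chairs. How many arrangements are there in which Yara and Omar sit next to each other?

1440

Place the 5 others and the Yara-Omar pair as 6 objects in a line; the pair has 2 internal arrangements.
So the count is 2·(6)! = 1440.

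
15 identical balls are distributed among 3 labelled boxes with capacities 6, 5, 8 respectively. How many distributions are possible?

15

By stars and bars, unrestricted non-negative solutions to x_1+…+x_3 = 15 number C(15+2,2) = 136.
Subtract solutions that violate a single cap (substitute x_i' = x_i − (cap_i+1)): x_1 ≥ 7 gives C(10,2) = 45; x_2 ≥ 6 gives C(11,2) = 55; x_3 ≥ 9 gives C(8,2) = 28. Together 128.
Add back pairs where two caps are both exceeded: 6 + 0 + 1 = 7.
By inclusion–exclusion the count is 136 − 128 + 7 = 15.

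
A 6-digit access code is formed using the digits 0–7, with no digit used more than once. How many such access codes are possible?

20160

This is a permutation of 6 out of 8: P(8,6) = 8!/2!.
8 × 7 × 6 × 5 × 4 × 3 = 20160.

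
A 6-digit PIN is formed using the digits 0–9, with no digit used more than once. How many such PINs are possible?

151200

Choose and order 6 of the 10 symbols: the first digit has 10 options, the next 9, and so on down to 5.
10 × 9 × 8 × 7 × 6 × 5 = 151200.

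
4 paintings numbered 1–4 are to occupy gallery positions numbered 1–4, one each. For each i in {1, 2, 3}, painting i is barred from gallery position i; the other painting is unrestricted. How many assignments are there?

11

Let Aᵢ (for i ∈ {1, 2, 3}) be the placements that put painting i in its forbidden gallery position. Any j of these fix j positions, leaving (4−j)! ways to fill the rest, and there are C(3,j) ways to pick which j.
By inclusion–exclusion, the number of valid placements is Σ_{j=0}^{3} (−1)^j C(3,j)·(4−j)!.
Computing: 24 − 18 + 6 − 1 = 11.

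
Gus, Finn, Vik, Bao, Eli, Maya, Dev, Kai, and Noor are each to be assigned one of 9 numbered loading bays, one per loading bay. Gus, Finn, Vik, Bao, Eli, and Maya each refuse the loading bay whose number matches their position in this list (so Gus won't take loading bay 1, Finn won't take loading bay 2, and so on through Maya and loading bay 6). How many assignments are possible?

Let Aᵢ (for 1 ≤ i ≤ 6) be the placements that put person i in their forbidden loading bay. Any j of these fix j positions, leaving (9−j)! ways to fill the rest, and there are C(6,j) ways to pick which j.
By inclusion–exclusion, the number of valid placements is Σ_{j=0}^{6} (−1)^j C(6,j)·(9−j)!.
Computing: 362880 − 241920 + 75600 − 14400 + 1800 − 144 + 6 = 183822.

183822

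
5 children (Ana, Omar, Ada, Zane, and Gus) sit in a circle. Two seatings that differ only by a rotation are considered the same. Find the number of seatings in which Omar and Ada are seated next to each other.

12

Treat {Omar, Ada} as one unit (2 internal orders) and seat the resulting 4 units around the table: (3)! circular arrangements.
So 2 × (3)! = 2 × 6 = 12.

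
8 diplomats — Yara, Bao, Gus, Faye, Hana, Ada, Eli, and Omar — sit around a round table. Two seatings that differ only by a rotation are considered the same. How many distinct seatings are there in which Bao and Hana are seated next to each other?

1440

Glue Bao and Hana into a block (2 internal orders). Seating 7 units around a circle gives (6)! arrangements.
So 2 × (6)! = 2 × 720 = 1440.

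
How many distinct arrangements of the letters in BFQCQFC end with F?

With the last slot taken by F, it remains to arrange the other 6 letters (BQCQFC).
Those 6 letters have C appearing twice and Q appearing twice, giving (6)!/(2!·2!) = 180.

180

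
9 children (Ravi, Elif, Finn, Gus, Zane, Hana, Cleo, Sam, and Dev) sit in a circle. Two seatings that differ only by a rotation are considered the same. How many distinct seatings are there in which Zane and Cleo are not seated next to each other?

Without the restriction there are (8)! = 40320 seatings.
Seatings with Zane beside Cleo: treat them as a block with 2 internal orders, giving 2 × (7)! = 10080.
Subtracting, 40320 − 10080 = 30240.

30240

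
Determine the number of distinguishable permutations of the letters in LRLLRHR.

Letter multiplicities in LRLLRHR: H×1, L×3, R×3.
So there are 7! / (3!·3!) = 140 distinguishable arrangements.

140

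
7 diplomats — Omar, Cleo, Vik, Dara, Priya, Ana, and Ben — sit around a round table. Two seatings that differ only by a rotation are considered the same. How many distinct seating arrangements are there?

720

Fix one person's seat to break rotational symmetry; the remaining 6 people can be arranged in (6)! = 720 ways.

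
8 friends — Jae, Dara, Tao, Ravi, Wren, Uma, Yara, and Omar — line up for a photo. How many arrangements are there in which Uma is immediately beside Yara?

Glue Uma and Yara into one block (2 internal orders), leaving 7 units to arrange in a row.
That gives 2 × 7! = 2 × 5040 = 10080.

10080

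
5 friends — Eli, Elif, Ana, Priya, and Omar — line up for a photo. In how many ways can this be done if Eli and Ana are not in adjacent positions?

72

There are 5! = 120 arrangements in all. If Eli and Ana are adjacent, merging them into one block gives 2·(4)! = 48 arrangements.
So 120 − 48 = 72 arrangements keep them apart.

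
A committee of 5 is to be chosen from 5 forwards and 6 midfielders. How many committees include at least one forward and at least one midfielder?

455

Total 5-person selections from all 11: C(11,5) = 462.
Selections missing a whole group: no forwards → C(6,5) = 6; no midfielders → C(5,5) = 1.
Both groups omitted at once is impossible, so 462 − 7 = 455.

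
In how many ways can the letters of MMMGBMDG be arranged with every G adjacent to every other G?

Treat the 2 copies of G as a single block. The multiset to arrange is then {GG, B, D, M, M, M, M}, 7 items in all.
That gives (7)!/(4!) = 210 arrangements.

210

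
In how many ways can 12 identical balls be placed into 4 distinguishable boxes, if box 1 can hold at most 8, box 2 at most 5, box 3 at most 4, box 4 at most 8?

215

Ignoring the caps, the number of non-negative solutions to x_1+…+x_4 = 12 is C(15,3) = 455.
Subtract solutions that violate a single cap (substitute x_i' = x_i − (cap_i+1)): x_1 ≥ 9 gives C(6,3) = 20; x_2 ≥ 6 gives C(9,3) = 84; x_3 ≥ 5 gives C(10,3) = 120; x_4 ≥ 9 gives C(6,3) = 20. Together 244.
Add back pairs where two caps are both exceeded: 0 + 0 + 0 + 4 + 0 + 0 = 4.
By inclusion–exclusion the count is 455 − 244 + 4 = 215.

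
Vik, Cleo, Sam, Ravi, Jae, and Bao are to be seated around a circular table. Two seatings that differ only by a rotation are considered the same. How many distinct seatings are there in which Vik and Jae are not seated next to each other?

Without the restriction there are (5)! = 120 seatings.
Those with Vik next to Jae: fuse the pair into one unit and seat 5 units around a circle — 2·(4)! = 48.
Subtracting, 120 − 48 = 72.

72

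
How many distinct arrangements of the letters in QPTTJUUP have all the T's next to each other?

Treat the 2 copies of T as a single block. The multiset to arrange is then {TT, J, P, P, Q, U, U}, 7 items in all.
That gives (7)!/(2!·2!) = 1260 arrangements.

1260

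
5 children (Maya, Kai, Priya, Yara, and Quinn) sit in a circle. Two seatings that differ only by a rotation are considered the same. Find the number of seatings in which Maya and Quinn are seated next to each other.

Treat {Maya, Quinn} as one unit (2 internal orders) and seat the resulting 4 units around the table: (3)! circular arrangements.
So 2 × (3)! = 2 × 6 = 12.

12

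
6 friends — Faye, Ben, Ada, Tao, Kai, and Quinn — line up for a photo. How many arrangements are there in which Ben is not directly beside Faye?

There are 6! = 720 arrangements in all. If Ben and Faye are adjacent, merging them into one block gives 2·(5)! = 240 arrangements.
Complementary counting: 720 − 240 = 480.

480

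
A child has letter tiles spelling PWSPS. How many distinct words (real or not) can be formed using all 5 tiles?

PWSPS has 5 letters with P appearing twice and S appearing twice.
So there are 5! / (2!·2!) = 30 distinguishable arrangements.

30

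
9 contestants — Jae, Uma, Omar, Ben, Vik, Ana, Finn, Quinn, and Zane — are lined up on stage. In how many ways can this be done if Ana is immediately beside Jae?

80640

Treat {Ana, Jae} as a single unit. There are 8 units to order, and the pair itself can be ordered 2 ways.
So the count is 2·(8)! = 80640.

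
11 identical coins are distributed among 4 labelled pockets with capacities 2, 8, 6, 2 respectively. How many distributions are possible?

Without the upper bounds there are C(14,3) = 364 ways to split 11 among 4 pockets.
Subtract solutions that violate a single cap (substitute x_i' = x_i − (cap_i+1)): x_1 ≥ 3 gives C(11,3) = 165; x_2 ≥ 9 gives C(5,3) = 10; x_3 ≥ 7 gives C(7,3) = 35; x_4 ≥ 3 gives C(11,3) = 165. Together 375.
Add back pairs where two caps are both exceeded: 0 + 4 + 56 + 0 + 0 + 4 = 64.
By inclusion–exclusion the count is 364 − 375 + 64 = 53.

53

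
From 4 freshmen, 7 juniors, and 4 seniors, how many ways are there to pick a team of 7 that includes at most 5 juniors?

Split by how many juniors are chosen (0 through 5).
Sum: C(7,0)·C(8,7) + C(7,1)·C(8,6) + C(7,2)·C(8,5) + C(7,3)·C(8,4) + C(7,4)·C(8,3) + C(7,5)·C(8,2) = 8 + 196 + 1176 + 2450 + 1960 + 588 = 6378.

6378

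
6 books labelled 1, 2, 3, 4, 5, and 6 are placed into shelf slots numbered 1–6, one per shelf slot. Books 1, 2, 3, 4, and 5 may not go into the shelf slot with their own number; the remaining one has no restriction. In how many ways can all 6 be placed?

Let Aᵢ (for 1 ≤ i ≤ 5) be the placements that put book i in its forbidden shelf slot. Any j of these fix j positions, leaving (6−j)! ways to fill the rest, and there are C(5,j) ways to pick which j.
By inclusion–exclusion, the number of valid placements is Σ_{j=0}^{5} (−1)^j C(5,j)·(6−j)!.
Computing: 720 − 600 + 240 − 60 + 10 − 1 = 309.

309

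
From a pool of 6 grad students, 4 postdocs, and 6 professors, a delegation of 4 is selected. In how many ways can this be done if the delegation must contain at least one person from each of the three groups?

Unrestricted: C(16,4) = 1820 ways to pick any 4 of the 16.
Selections missing a whole group: no grad students → C(10,4) = 210; no postdocs → C(12,4) = 495; no professors → C(10,4) = 210.
Add back selections omitting two groups (i.e. drawn from a single group): C(6,4) + C(4,4) + C(6,4) = 31.
By inclusion–exclusion: 1820 − 915 + 31 = 936.

936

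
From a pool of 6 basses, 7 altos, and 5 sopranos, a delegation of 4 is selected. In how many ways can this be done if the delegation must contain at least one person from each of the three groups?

Total 4-person selections from all 18: C(18,4) = 3060.
Subtract selections that omit an entire group: no basses → C(12,4) = 495; no altos → C(11,4) = 330; no sopranos → C(13,4) = 715.
Add back selections omitting two groups (i.e. drawn from a single group): C(6,4) + C(7,4) + C(5,4) = 55.
By inclusion–exclusion: 3060 − 1540 + 55 = 1575.

1575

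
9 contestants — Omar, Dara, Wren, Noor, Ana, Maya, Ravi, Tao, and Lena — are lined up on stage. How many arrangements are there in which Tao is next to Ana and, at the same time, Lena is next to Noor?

Treat {Tao,Ana} as one block (2 orders) and {Lena,Noor} as another (2 orders).
That leaves 7 units to arrange: 2 × 2 × 7! = 4 × 5040 = 20160.

20160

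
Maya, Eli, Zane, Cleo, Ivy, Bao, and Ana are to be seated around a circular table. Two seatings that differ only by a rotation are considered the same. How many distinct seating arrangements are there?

Fix one person's seat to break rotational symmetry; the remaining 6 people can be arranged in (6)! = 720 ways.

720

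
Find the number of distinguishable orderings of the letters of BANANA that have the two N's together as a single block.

Treat the 2 copies of N as a single block. The multiset to arrange is then {NN, A, A, A, B}, 5 items in all.
That gives (5)!/(3!) = 20 arrangements.

20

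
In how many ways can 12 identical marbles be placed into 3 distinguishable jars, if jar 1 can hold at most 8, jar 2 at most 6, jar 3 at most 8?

50

Ignoring the caps, the number of non-negative solutions to x_1+…+x_3 = 12 is C(14,2) = 91.
Subtract solutions that violate a single cap (substitute x_i' = x_i − (cap_i+1)): x_1 ≥ 9 gives C(5,2) = 10; x_2 ≥ 7 gives C(7,2) = 21; x_3 ≥ 9 gives C(5,2) = 10. Together 41.
No two caps can be exceeded simultaneously, so the pair terms are all 0.
By inclusion–exclusion the count is 91 − 41 + 0 = 50.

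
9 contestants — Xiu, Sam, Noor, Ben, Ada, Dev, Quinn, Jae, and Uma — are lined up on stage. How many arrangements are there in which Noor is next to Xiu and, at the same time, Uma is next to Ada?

Treat {Noor,Xiu} as one block (2 orders) and {Uma,Ada} as another (2 orders).
That leaves 7 units to arrange: 2 × 2 × 7! = 4 × 5040 = 20160.

20160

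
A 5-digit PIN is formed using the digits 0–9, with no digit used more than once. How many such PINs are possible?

30240

This is a permutation of 5 out of 10: P(10,5) = 10!/5!.
10 × 9 × 8 × 7 × 6 = 30240.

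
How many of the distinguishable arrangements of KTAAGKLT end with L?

630

With the last slot taken by L, it remains to arrange the other 7 letters (KTAAGKT).
Those 7 letters have A appearing twice, K appearing twice, and T appearing twice, giving (7)!/(2!·2!·2!) = 630.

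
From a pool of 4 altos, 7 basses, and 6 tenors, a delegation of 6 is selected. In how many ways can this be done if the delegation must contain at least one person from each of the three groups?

With no constraint there are C(17,6) = 12376 possible selections.
Selections missing a whole group: no altos → C(13,6) = 1716; no basses → C(10,6) = 210; no tenors → C(11,6) = 462.
Add back selections omitting two groups (i.e. drawn from a single group): C(4,6) + C(7,6) + C(6,6) = 8.
By inclusion–exclusion: 12376 − 2388 + 8 = 9996.

9996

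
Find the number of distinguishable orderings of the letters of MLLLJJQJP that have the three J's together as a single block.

Treat the 3 copies of J as a single block. The multiset to arrange is then {JJJ, L, L, L, M, P, Q}, 7 items in all.
That gives (7)!/(3!) = 840 arrangements.

840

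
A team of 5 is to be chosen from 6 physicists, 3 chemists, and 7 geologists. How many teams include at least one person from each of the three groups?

2730

Unrestricted: C(16,5) = 4368 ways to pick any 5 of the 16.
Selections missing a whole group: no physicists → C(10,5) = 252; no chemists → C(13,5) = 1287; no geologists → C(9,5) = 126.
Add back selections omitting two groups (i.e. drawn from a single group): C(6,5) + C(3,5) + C(7,5) = 27.
By inclusion–exclusion: 4368 − 1665 + 27 = 2730.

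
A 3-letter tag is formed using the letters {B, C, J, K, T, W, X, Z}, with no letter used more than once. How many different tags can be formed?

336

With no repetition, fill the 3 letters in order: 8 choices, then 7, down to 6.
That product is 8 × 7 × 6 = 336.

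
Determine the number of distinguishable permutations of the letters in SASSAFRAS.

Letter multiplicities in SASSAFRAS: A×3, F×1, R×1, S×4.
So there are 9! / (4!·3!) = 2520 distinguishable arrangements.

2520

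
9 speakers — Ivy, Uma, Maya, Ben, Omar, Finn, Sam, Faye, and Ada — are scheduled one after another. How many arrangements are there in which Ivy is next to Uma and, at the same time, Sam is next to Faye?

20160

Treat {Ivy,Uma} as one block (2 orders) and {Sam,Faye} as another (2 orders).
That leaves 7 units to arrange: 2 × 2 × 7! = 4 × 5040 = 20160.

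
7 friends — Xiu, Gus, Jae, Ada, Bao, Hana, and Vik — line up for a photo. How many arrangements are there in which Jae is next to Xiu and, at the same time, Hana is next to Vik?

Treat {Jae,Xiu} as one block (2 orders) and {Hana,Vik} as another (2 orders).
That leaves 5 units to arrange: 2 × 2 × 5! = 4 × 120 = 480.

480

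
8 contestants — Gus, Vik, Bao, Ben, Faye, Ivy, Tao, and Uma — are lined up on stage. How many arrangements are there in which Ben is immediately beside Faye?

10080

Treat {Ben, Faye} as a single unit. There are 7 units to order, and the pair itself can be ordered 2 ways.
So the count is 2·(7)! = 10080.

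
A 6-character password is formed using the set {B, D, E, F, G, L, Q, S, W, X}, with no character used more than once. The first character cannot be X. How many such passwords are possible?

136080

The first character has 10−1 = 9 choices (anything except X).
The remaining 5 characters are filled from the other 9 symbols without repetition: 9 × 8 × 7 × 6 × 5 = 15120.
Total: 9 × 15120 = 136080.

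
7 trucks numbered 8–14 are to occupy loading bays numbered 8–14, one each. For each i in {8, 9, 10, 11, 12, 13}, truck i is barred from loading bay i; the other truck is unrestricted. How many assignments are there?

2119

Let Aᵢ (for 8 ≤ i ≤ 13) be the placements that put truck i in its forbidden loading bay. Any j of these fix j positions, leaving (7−j)! ways to fill the rest, and there are C(6,j) ways to pick which j.
By inclusion–exclusion, the number of valid placements is Σ_{j=0}^{6} (−1)^j C(6,j)·(7−j)!.
Computing: 5040 − 4320 + 1800 − 480 + 90 − 12 + 1 = 2119.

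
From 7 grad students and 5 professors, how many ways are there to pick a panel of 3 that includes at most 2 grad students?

185

Split by how many grad students are chosen (0 through 2).
Sum: C(7,0)·C(5,3) + C(7,1)·C(5,2) + C(7,2)·C(5,1) = 10 + 70 + 105 = 185.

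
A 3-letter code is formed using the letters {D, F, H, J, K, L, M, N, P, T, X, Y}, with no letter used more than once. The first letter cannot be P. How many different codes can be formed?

The first letter has 12−1 = 11 choices (anything except P).
The remaining 2 letters are filled from the other 11 symbols without repetition: 11 × 10 = 110.
Total: 11 × 110 = 1210.

1210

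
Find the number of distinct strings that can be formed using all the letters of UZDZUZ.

Letter multiplicities in UZDZUZ: D×1, U×2, Z×3.
So there are 6! / (3!·2!) = 60 distinguishable arrangements.

60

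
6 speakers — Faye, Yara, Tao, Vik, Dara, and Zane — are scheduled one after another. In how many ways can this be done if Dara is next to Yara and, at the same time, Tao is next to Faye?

96

Treat {Dara,Yara} as one block (2 orders) and {Tao,Faye} as another (2 orders).
That leaves 4 units to arrange: 2 × 2 × 4! = 4 × 24 = 96.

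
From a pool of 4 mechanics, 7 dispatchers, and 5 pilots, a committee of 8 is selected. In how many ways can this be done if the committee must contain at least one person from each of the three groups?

Unrestricted: C(16,8) = 12870 ways to pick any 8 of the 16.
Selections missing a whole group: no mechanics → C(12,8) = 495; no dispatchers → C(9,8) = 9; no pilots → C(11,8) = 165.
Add back selections omitting two groups (i.e. drawn from a single group): C(4,8) + C(7,8) + C(5,8) = 0.
By inclusion–exclusion: 12870 − 669 + 0 = 12201.

12201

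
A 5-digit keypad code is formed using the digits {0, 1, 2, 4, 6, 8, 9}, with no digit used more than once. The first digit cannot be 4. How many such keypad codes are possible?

2160

The first digit has 7−1 = 6 choices (anything except 4).
The remaining 4 digits are filled from the other 6 symbols without repetition: 6 × 5 × 4 × 3 = 360.
Total: 6 × 360 = 2160.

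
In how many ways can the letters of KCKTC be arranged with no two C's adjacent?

18

Total arrangements of KCKTC: 5!/(2!·2!) = 30.
Arrangements with the C's together: treat CC as one letter, giving (4)!/(2!) = 12.
Subtracting, 30 − 12 = 18 arrangements keep the C's apart.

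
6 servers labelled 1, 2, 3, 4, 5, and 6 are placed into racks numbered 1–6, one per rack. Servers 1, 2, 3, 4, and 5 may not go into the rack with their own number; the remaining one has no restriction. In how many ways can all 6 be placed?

Let Aᵢ (for 1 ≤ i ≤ 5) be the placements that put server i in its forbidden rack. Any j of these fix j positions, leaving (6−j)! ways to fill the rest, and there are C(5,j) ways to pick which j.
By inclusion–exclusion, the number of valid placements is Σ_{j=0}^{5} (−1)^j C(5,j)·(6−j)!.
Computing: 720 − 600 + 240 − 60 + 10 − 1 = 309.

309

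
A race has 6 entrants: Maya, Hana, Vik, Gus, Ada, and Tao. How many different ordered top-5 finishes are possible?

There are 6 choices for 1st place, 5 for 2nd, and so on down to 2 for position 5.
That gives 6 × 5 × 4 × 3 × 2 = 720.

720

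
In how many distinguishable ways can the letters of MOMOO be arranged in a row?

10

The 5 letters of MOMOO have repeats: M appearing twice and O appearing 3 times.
Dividing 5! = 120 by 3!·2! = 12 for the repeated letters gives 10.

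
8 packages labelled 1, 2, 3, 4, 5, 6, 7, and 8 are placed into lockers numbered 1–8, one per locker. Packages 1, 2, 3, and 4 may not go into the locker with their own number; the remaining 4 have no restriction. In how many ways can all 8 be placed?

24024

Let Aᵢ (for 1 ≤ i ≤ 4) be the placements that put package i in its forbidden locker. Any j of these fix j positions, leaving (8−j)! ways to fill the rest, and there are C(4,j) ways to pick which j.
By inclusion–exclusion, the number of valid placements is Σ_{j=0}^{4} (−1)^j C(4,j)·(8−j)!.
Computing: 40320 − 20160 + 4320 − 480 + 24 = 24024.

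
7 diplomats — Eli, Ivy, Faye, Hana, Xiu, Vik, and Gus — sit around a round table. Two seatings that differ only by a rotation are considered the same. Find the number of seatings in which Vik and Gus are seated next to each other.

Glue Vik and Gus into a block (2 internal orders). Seating 6 units around a circle gives (5)! arrangements.
So 2 × (5)! = 2 × 120 = 240.

240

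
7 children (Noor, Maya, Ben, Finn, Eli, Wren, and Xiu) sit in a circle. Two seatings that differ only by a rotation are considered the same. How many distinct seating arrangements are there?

720

Seat Noor anywhere (absorbing the rotational symmetry), then permute the other 6: (6)! = 720.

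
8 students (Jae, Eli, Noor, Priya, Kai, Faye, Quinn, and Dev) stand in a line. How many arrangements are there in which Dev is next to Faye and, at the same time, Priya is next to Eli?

Treat {Dev,Faye} as one block (2 orders) and {Priya,Eli} as another (2 orders).
That leaves 6 units to arrange: 2 × 2 × 6! = 4 × 720 = 2880.

2880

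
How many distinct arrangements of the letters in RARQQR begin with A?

10

Fix A in the first position and arrange the remaining 5 letters.
Those 5 letters have Q appearing twice and R appearing 3 times, giving (5)!/(3!·2!) = 10.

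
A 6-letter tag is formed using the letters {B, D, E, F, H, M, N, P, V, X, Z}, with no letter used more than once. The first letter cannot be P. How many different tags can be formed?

The first letter has 11−1 = 10 choices (anything except P).
The remaining 5 letters are filled from the other 10 symbols without repetition: 10 × 9 × 8 × 7 × 6 = 30240.
Total: 10 × 30240 = 302400.

302400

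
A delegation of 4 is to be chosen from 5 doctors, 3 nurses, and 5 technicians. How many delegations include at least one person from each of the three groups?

375

With no constraint there are C(13,4) = 715 possible selections.
Subtract selections that omit an entire group: no doctors → C(8,4) = 70; no nurses → C(10,4) = 210; no technicians → C(8,4) = 70.
Add back selections omitting two groups (i.e. drawn from a single group): C(5,4) + C(3,4) + C(5,4) = 10.
By inclusion–exclusion: 715 − 350 + 10 = 375.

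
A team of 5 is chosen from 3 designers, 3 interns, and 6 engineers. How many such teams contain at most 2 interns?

756

Split by how many interns are chosen (0 through 2).
Sum: C(3,0)·C(9,5) + C(3,1)·C(9,4) + C(3,2)·C(9,3) = 126 + 378 + 252 = 756.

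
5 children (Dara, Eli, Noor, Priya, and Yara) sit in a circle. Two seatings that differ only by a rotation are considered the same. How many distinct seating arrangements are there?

Fix one person's seat to break rotational symmetry; the remaining 4 people can be arranged in (4)! = 24 ways.

24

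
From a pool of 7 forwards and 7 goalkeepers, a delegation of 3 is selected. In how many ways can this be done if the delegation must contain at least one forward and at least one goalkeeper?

294

Total 3-person selections from all 14: C(14,3) = 364.
Selections missing a whole group: no forwards → C(7,3) = 35; no goalkeepers → C(7,3) = 35.
Both groups omitted at once is impossible, so 364 − 70 = 294.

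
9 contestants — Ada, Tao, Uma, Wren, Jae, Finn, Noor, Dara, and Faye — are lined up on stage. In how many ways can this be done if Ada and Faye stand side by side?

80640

Place the 7 others and the Ada-Faye pair as 8 objects in a line; the pair has 2 internal arrangements.
That gives 2 × 8! = 2 × 40320 = 80640.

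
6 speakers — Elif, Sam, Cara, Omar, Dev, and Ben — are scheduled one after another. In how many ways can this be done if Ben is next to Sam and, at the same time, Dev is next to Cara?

Treat {Ben,Sam} as one block (2 orders) and {Dev,Cara} as another (2 orders).
That leaves 4 units to arrange: 2 × 2 × 4! = 4 × 24 = 96.

96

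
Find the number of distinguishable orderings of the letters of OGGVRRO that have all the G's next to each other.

Treat the 2 copies of G as a single block. The multiset to arrange is then {GG, O, O, R, R, V}, 6 items in all.
That gives (6)!/(2!·2!) = 180 arrangements.

180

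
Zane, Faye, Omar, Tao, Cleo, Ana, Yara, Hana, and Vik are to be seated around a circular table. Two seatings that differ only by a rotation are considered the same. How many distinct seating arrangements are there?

Fix one person's seat to break rotational symmetry; the remaining 8 people can be arranged in (8)! = 40320 ways.

40320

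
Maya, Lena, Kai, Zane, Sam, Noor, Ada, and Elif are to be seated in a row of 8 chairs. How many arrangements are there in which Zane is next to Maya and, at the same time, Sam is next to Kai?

Treat {Zane,Maya} as one block (2 orders) and {Sam,Kai} as another (2 orders).
That leaves 6 units to arrange: 2 × 2 × 6! = 4 × 720 = 2880.

2880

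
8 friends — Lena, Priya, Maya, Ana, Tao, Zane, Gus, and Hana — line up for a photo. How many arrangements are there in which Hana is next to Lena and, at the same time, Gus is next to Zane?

2880

Treat {Hana,Lena} as one block (2 orders) and {Gus,Zane} as another (2 orders).
That leaves 6 units to arrange: 2 × 2 × 6! = 4 × 720 = 2880.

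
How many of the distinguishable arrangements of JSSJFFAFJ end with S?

1120

With the last slot taken by S, it remains to arrange the other 8 letters (JSJFFAFJ).
Those 8 letters have F appearing 3 times and J appearing 3 times, giving (8)!/(3!·3!) = 1120.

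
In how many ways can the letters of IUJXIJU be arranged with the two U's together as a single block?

Treat the 2 copies of U as a single block. The multiset to arrange is then {UU, I, I, J, J, X}, 6 items in all.
That gives (6)!/(2!·2!) = 180 arrangements.

180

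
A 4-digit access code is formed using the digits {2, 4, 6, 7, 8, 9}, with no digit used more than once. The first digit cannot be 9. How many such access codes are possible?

300

The first digit has 6−1 = 5 choices (anything except 9).
The remaining 3 digits are filled from the other 5 symbols without repetition: 5 × 4 × 3 = 60.
Total: 5 × 60 = 300.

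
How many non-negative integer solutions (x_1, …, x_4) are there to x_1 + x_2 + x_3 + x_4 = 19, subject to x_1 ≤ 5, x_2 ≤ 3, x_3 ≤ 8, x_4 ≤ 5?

By stars and bars, unrestricted non-negative solutions to x_1+…+x_4 = 19 number C(19+3,3) = 1540.
Subtract solutions that violate a single cap (substitute x_i' = x_i − (cap_i+1)): x_1 ≥ 6 gives C(16,3) = 560; x_2 ≥ 4 gives C(18,3) = 816; x_3 ≥ 9 gives C(13,3) = 286; x_4 ≥ 6 gives C(16,3) = 560. Together 2222.
Add back pairs where two caps are both exceeded: 220 + 35 + 120 + 84 + 220 + 35 = 714.
Subtract triples: 1 + 20 + 0 + 1 = 22.
By inclusion–exclusion the count is 1540 − 2222 + 714 − 22 = 10.

10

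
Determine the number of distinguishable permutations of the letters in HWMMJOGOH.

HWMMJOGOH has 9 letters with H appearing twice, M appearing twice, and O appearing twice.
Dividing 9! = 362880 by 2!·2!·2! = 8 for the repeated letters gives 45360.

45360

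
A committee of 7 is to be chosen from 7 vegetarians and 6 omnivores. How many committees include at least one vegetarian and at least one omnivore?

With no constraint there are C(13,7) = 1716 possible selections.
Subtract selections that omit an entire group: no vegetarians → C(6,7) = 0; no omnivores → C(7,7) = 1.
Both groups omitted at once is impossible, so 1716 − 1 = 1715.

1715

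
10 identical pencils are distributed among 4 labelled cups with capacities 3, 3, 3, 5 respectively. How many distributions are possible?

32

Ignoring the caps, the number of non-negative solutions to x_1+…+x_4 = 10 is C(13,3) = 286.
Subtract solutions that violate a single cap (substitute x_i' = x_i − (cap_i+1)): x_1 ≥ 4 gives C(9,3) = 84; x_2 ≥ 4 gives C(9,3) = 84; x_3 ≥ 4 gives C(9,3) = 84; x_4 ≥ 6 gives C(7,3) = 35. Together 287.
Add back pairs where two caps are both exceeded: 10 + 10 + 1 + 10 + 1 + 1 = 33.
By inclusion–exclusion the count is 286 − 287 + 33 = 32.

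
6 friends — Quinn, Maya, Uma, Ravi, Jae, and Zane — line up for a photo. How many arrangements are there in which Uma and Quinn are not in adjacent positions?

480

Of the 6! = 720 arrangements, those with Uma and Quinn adjacent number 2 × 5! = 240 (treat the pair as a block with 2 internal orders).
So 720 − 240 = 480 arrangements keep them apart.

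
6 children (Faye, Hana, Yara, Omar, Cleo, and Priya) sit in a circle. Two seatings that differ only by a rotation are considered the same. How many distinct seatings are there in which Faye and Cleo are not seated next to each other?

All circular seatings of 6 people number (5)! = 120.
Seatings with Faye beside Cleo: treat them as a block with 2 internal orders, giving 2 × (4)! = 48.
Subtracting, 120 − 48 = 72.

72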